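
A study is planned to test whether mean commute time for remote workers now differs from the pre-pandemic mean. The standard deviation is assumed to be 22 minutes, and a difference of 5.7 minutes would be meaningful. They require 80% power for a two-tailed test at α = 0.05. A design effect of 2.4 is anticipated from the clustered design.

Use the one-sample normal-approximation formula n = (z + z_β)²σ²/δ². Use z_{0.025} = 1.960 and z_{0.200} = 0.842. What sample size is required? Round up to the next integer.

n = (z_{α/2} + z_β)² · σ² / δ²
  = (1.960 + 0.842)² · 22² / 5.7²
  = 7.8512 · 484 / 32.49
  = 116.96
Design effect: 2.4 × 116.96 = 280.70.
Round up → n = 281.

n = 281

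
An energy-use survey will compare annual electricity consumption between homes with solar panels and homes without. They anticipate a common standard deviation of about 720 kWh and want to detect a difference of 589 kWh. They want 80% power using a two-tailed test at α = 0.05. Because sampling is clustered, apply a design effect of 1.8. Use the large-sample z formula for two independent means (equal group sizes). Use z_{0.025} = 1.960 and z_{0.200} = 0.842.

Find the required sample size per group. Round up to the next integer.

n = 43 per group

n = (z_{α/2} + z_β)² · (σ₁² + σ₂²) / δ²
  = (1.960 + 0.842)² · (2·720² = 1036800) / 589²
  = 7.8512 · 1036800 / 346921
  = 23.46
Design effect: 1.8 × 23.46 = 42.24.
Round up → n = 43 per group.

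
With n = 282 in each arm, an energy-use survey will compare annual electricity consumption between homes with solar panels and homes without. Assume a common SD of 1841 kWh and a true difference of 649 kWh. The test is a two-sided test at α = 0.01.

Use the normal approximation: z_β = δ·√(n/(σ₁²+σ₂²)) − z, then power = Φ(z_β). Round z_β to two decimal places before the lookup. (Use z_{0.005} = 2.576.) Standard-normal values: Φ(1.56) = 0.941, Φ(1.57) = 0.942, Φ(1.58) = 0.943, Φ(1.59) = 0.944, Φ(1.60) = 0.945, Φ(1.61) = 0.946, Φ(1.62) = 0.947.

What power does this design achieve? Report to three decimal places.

Power ≈ 0.946

z_β = δ·√(n/(σ₁²+σ₂²)) − z_{α/2}
    = 649 · √(282/6778562) − 2.576
    = 649 · 0.00645 − 2.576
    = 4.1860 − 2.576 = 1.6100 → 1.61
Power = Φ(1.61) = 0.946.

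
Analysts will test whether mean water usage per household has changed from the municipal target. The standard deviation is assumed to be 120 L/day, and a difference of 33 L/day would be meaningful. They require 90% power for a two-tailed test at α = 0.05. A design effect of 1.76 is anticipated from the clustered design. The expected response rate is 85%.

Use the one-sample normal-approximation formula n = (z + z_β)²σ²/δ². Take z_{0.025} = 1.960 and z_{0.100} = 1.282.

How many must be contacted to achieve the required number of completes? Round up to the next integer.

n = (z_{α/2} + z_β)² · σ² / δ²
  = (1.960 + 1.282)² · 120² / 33²
  = 10.5106 · 14400 / 1089
  = 138.98
Design effect: 1.76 × 138.98 = 244.61.
Adjust for 85% response: 244.61 / 0.85 = 287.78.
Round up → n = 288.

n = 288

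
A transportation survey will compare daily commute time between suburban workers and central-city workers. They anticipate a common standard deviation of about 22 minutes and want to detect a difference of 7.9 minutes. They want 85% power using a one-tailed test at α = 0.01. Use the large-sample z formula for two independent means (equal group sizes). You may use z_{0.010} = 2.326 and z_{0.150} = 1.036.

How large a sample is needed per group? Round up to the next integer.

n = (z_α + z_β)² · (σ₁² + σ₂²) / δ²
  = (2.326 + 1.036)² · (2·22² = 968) / 7.9²
  = 11.3030 · 968 / 62.41
  = 175.31
Round up → n = 176 per group.

n = 176 per group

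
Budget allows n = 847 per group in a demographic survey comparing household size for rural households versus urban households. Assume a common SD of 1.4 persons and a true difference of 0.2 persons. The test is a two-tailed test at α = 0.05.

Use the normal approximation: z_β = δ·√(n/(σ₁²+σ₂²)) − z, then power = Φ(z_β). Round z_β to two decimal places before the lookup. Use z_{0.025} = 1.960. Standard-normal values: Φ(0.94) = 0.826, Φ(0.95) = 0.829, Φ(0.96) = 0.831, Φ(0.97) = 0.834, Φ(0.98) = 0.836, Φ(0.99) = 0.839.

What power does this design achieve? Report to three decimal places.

z_β = δ·√(n/(σ₁²+σ₂²)) − z_{α/2}
    = 0.2 · √(847/3.92) − 1.960
    = 0.2 · 14.69937 − 1.960
    = 2.9399 − 1.960 = 0.9799 → 0.98
Power = Φ(0.98) = 0.836.

Power ≈ 0.836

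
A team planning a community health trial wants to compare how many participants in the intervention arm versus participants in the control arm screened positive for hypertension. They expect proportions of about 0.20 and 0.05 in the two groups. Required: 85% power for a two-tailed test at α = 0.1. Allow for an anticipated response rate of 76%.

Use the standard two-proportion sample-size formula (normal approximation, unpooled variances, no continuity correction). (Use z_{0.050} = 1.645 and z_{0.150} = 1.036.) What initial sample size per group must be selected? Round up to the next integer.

n = (z_{α/2} + z_β)² · [p₁(1−p₁) + p₂(1−p₂)] / (p₁ − p₂)²
  = (1.645 + 1.036)² · (0.20·0.80 + 0.05·0.95) / (0.15)²
  = (2.681)² · (0.1600 + 0.0475) / 0.0225
  = 7.1878 · 0.2075 / 0.0225
  = 66.29
Adjust for 76% response: 66.29 / 0.76 = 87.22.
Round up → n = 88 per group.

n = 88 per group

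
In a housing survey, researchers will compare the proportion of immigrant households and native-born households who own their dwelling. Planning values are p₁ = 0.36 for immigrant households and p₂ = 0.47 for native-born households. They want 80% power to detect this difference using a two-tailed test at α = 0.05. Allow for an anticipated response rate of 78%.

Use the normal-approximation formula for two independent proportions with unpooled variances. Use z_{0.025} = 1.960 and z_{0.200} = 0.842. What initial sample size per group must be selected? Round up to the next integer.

n = (z_{α/2} + z_β)² · [p₁(1−p₁) + p₂(1−p₂)] / (p₁ − p₂)²
  = (1.960 + 0.842)² · (0.36·0.64 + 0.47·0.53) / (-0.11)²
  = (2.802)² · (0.2304 + 0.2491) / 0.0121
  = 7.8512 · 0.4795 / 0.0121
  = 311.13
Adjust for 78% response: 311.13 / 0.78 = 398.88.
Round up → n = 399 per group.

n = 399 per group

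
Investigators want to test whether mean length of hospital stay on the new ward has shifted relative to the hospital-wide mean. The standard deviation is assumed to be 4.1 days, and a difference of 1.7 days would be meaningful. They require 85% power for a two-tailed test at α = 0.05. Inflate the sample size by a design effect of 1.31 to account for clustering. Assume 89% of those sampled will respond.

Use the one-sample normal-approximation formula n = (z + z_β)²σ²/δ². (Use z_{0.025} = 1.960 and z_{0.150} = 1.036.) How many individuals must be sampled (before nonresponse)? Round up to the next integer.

n = 77

n = (z_{α/2} + z_β)² · σ² / δ²
  = (1.960 + 1.036)² · 4.1² / 1.7²
  = 8.9760 · 16.81 / 2.89
  = 52.21
Design effect: 1.31 × 52.21 = 68.40.
Adjust for 89% response: 68.40 / 0.89 = 76.85.
Round up → n = 77.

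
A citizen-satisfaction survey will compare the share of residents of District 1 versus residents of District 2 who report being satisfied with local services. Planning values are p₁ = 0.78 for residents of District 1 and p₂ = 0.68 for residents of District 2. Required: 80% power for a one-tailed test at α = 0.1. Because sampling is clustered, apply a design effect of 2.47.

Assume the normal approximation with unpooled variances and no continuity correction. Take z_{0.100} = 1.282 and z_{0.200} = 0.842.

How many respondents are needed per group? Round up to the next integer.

n = (z_α + z_β)² · [p₁(1−p₁) + p₂(1−p₂)] / (p₁ − p₂)²
  = (1.282 + 0.842)² · (0.78·0.22 + 0.68·0.32) / (0.10)²
  = (2.124)² · (0.1716 + 0.2176) / 0.0100
  = 4.5114 · 0.3892 / 0.0100
  = 175.58
Design effect: 2.47 × 175.58 = 433.69.
Round up → n = 434 per group.

n = 434 per group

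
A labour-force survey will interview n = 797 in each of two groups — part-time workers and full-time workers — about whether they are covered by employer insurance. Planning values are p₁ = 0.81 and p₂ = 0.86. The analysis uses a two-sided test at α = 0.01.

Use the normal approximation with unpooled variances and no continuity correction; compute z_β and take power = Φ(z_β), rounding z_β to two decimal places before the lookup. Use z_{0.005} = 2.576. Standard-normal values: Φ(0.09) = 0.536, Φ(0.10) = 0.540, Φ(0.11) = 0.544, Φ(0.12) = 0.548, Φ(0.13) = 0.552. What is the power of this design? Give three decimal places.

z_β = |p₁−p₂|·√(n/[p₁q₁+p₂q₂]) − z_{α/2}
    = 0.05 · √(797/0.2743) − 2.576
    = 0.05 · 53.9034 − 2.576
    = 2.6952 − 2.576 = 0.1192 → 0.12
Power = Φ(0.12) = 0.548.

Power ≈ 0.548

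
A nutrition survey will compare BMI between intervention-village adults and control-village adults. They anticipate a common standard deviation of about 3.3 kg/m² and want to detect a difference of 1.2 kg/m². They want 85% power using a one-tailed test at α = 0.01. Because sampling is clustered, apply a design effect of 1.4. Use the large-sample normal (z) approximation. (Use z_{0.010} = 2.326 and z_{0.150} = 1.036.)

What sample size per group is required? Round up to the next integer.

n = (z_α + z_β)² · (σ₁² + σ₂²) / δ²
  = (2.326 + 1.036)² · (2·3.3² = 21.78) / 1.2²
  = 11.3030 · 21.78 / 1.44
  = 170.96
Design effect: 1.4 × 170.96 = 239.34.
Round up → n = 240 per group.

n = 240 per group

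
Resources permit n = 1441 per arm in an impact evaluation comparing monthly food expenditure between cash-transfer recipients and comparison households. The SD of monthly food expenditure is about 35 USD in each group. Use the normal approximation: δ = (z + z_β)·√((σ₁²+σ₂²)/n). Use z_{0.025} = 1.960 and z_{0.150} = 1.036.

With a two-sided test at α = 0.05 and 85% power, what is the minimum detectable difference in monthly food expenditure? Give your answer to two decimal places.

δ = (z_{α/2} + z_β) · √((σ₁²+σ₂²)/n)
  = (1.960 + 1.036) · √(2450/1441)
  = 2.996 · √1.7002
  = 2.996 · 1.3039
  = 3.9065

Minimum detectable difference ≈ 3.91 USD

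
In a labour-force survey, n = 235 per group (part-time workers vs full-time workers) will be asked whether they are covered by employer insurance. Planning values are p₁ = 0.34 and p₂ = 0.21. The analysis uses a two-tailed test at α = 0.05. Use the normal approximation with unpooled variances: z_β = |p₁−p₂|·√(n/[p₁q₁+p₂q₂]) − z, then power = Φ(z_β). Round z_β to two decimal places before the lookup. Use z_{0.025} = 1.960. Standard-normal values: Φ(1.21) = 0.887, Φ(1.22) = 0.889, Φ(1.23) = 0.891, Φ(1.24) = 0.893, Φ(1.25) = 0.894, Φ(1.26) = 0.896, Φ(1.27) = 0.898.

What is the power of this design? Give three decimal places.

Power ≈ 0.891

z_β = |p₁−p₂|·√(n/[p₁q₁+p₂q₂]) − z_{α/2}
    = 0.13 · √(235/0.3903) − 1.960
    = 0.13 · 24.5377 − 1.960
    = 3.1899 − 1.960 = 1.2299 → 1.23
Power = Φ(1.23) = 0.891.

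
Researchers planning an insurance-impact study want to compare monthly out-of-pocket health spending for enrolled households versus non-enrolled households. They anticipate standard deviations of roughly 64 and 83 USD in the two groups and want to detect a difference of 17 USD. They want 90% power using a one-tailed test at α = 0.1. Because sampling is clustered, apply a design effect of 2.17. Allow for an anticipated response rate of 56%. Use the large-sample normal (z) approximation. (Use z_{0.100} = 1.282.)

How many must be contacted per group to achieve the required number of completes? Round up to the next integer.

n = (z_α + z_β)² · (σ₁² + σ₂²) / δ²
  = (1.282 + 1.282)² · (64² + 83² = 10985) / 17²
  = 6.5741 · 10985 / 289
  = 249.88
Design effect: 2.17 × 249.88 = 542.25.
Adjust for 56% response: 542.25 / 0.56 = 968.30.
Round up → n = 969 per group.

n = 969 per group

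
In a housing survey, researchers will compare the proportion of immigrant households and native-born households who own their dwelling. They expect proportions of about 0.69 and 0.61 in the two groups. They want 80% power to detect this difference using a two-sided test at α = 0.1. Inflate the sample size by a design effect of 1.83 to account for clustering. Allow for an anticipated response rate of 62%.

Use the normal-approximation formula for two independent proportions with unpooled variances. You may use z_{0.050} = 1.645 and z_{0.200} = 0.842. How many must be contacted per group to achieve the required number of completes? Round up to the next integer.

n = (z_{α/2} + z_β)² · [p₁(1−p₁) + p₂(1−p₂)] / (p₁ − p₂)²
  = (1.645 + 0.842)² · (0.69·0.31 + 0.61·0.39) / (0.08)²
  = (2.487)² · (0.2139 + 0.2379) / 0.0064
  = 6.1852 · 0.4518 / 0.0064
  = 436.63
Design effect: 1.83 × 436.63 = 799.04.
Adjust for 62% response: 799.04 / 0.62 = 1288.78.
Round up → n = 1289 per group.

n = 1289 per group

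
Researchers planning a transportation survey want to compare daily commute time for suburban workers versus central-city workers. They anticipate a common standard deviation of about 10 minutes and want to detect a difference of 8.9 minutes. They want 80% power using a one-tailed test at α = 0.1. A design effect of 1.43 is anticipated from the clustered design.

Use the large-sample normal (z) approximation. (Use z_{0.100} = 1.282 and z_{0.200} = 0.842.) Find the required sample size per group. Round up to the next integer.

n = (z_α + z_β)² · (σ₁² + σ₂²) / δ²
  = (1.282 + 0.842)² · (2·10² = 200) / 8.9²
  = 4.5114 · 200 / 79.21
  = 11.39
Design effect: 1.43 × 11.39 = 16.29.
Round up → n = 17 per group.

n = 17 per group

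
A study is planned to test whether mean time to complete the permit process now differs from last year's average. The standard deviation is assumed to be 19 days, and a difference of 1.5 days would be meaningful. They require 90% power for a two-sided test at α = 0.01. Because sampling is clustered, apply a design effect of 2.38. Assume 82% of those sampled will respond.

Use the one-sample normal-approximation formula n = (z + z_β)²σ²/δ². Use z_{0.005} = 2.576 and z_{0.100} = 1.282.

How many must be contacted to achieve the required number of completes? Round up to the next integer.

n = (z_{α/2} + z_β)² · σ² / δ²
  = (2.576 + 1.282)² · 19² / 1.5²
  = 14.8842 · 361 / 2.25
  = 2388.08
Design effect: 2.38 × 2388.08 = 5683.63.
Adjust for 82% response: 5683.63 / 0.82 = 6931.26.
Round up → n = 6932.

n = 6932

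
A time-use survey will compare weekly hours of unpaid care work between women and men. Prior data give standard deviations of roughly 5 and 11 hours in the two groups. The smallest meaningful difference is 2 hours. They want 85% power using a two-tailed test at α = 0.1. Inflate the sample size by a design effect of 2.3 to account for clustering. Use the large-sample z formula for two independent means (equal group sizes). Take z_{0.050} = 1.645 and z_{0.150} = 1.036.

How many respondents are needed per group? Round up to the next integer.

n = (z_{α/2} + z_β)² · (σ₁² + σ₂²) / δ²
  = (1.645 + 1.036)² · (5² + 11² = 146) / 2²
  = 7.1878 · 146 / 4
  = 262.35
Design effect: 2.3 × 262.35 = 603.41.
Round up → n = 604 per group.

n = 604 per group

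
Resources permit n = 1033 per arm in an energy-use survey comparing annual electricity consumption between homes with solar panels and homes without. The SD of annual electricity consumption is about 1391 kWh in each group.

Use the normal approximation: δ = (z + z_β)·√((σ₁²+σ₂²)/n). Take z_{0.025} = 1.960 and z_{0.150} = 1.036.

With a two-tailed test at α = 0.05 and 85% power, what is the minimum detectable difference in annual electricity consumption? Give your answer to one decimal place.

Minimum detectable difference ≈ 183.4 kWh

δ = (z_{α/2} + z_β) · √((σ₁²+σ₂²)/n)
  = (1.960 + 1.036) · √(3869762/1033)
  = 2.996 · √3746.1
  = 2.996 · 61.2057
  = 183.3723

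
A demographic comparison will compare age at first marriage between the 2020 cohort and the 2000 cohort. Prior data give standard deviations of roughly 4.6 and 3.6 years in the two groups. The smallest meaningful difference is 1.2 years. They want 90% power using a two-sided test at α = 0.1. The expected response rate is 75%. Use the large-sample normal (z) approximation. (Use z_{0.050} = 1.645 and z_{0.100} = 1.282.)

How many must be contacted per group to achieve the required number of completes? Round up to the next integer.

n = (z_{α/2} + z_β)² · (σ₁² + σ₂²) / δ²
  = (1.645 + 1.282)² · (4.6² + 3.6² = 34.12) / 1.2²
  = 8.5673 · 34.12 / 1.44
  = 203.00
Adjust for 75% response: 203.00 / 0.75 = 270.66.
Round up → n = 271 per group.

n = 271 per group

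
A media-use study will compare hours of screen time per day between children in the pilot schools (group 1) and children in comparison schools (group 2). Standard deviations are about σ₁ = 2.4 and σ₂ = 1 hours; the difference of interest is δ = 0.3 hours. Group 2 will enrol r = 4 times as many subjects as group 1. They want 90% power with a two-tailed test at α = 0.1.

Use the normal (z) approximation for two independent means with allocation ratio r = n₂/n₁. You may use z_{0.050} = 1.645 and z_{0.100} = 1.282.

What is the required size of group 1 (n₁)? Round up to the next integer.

n₁ = (z_{α/2} + z_β)² · (σ₁² + σ₂²/r) / δ²
   = (1.645 + 1.282)² · (2.4² + 1²/4) / 0.3²
   = 8.5673 · (5.76 + 0.25) / 0.09
   = 8.5673 · 6.01 / 0.09
   = 572.11
Round up → n₁ = 573; n₂ = r·n₁ = 4 × 573 = 2292.

n₁ = 573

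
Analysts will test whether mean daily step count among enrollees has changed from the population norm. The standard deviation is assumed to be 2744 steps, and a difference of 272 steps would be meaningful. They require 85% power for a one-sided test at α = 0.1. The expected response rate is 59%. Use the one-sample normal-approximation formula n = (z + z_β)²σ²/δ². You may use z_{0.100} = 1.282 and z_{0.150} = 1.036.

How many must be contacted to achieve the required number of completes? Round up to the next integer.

n = (z_α + z_β)² · σ² / δ²
  = (1.282 + 1.036)² · 2744² / 272²
  = 5.3731 · 7529536 / 73984
  = 546.84
Adjust for 59% response: 546.84 / 0.59 = 926.84.
Round up → n = 927.

n = 927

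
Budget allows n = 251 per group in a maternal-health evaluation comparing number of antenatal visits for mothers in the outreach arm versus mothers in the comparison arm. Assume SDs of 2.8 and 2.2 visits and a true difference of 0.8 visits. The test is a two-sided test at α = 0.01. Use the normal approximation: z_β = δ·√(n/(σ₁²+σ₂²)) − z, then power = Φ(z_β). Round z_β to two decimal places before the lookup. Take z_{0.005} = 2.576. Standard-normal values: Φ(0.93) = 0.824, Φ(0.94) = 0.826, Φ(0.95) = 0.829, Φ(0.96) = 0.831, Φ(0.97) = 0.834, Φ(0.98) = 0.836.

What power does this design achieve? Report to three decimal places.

z_β = δ·√(n/(σ₁²+σ₂²)) − z_{α/2}
    = 0.8 · √(251/12.68) − 2.576
    = 0.8 · 4.44915 − 2.576
    = 3.5593 − 2.576 = 0.9833 → 0.98
Power = Φ(0.98) = 0.836.

Power ≈ 0.836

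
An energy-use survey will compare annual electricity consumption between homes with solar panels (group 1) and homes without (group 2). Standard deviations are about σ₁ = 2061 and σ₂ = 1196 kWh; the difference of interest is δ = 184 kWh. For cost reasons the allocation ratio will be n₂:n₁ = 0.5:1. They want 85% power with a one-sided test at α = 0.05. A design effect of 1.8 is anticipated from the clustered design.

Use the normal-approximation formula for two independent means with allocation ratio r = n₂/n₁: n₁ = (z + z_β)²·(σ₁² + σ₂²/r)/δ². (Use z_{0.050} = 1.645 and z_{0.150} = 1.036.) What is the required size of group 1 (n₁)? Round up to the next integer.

n₁ = (z_α + z_β)² · (σ₁² + σ₂²/r) / δ²
   = (1.645 + 1.036)² · (2061² + 1196²/0.5) / 184²
   = 7.1878 · (4247721 + 2860832) / 33856
   = 7.1878 · 7108553 / 33856
   = 1509.17
Design effect: 1.8 × 1509.17 = 2716.51.
Round up → n₁ = 2717; n₂ = r·n₁ = 0.5 × 2717 = 1359.

n₁ = 2717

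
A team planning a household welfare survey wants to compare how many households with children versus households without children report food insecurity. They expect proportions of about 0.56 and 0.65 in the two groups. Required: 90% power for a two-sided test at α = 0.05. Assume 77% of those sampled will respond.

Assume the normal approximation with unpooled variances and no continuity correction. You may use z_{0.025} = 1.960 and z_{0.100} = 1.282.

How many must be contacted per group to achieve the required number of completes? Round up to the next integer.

n = (z_{α/2} + z_β)² · [p₁(1−p₁) + p₂(1−p₂)] / (p₁ − p₂)²
  = (1.960 + 1.282)² · (0.56·0.44 + 0.65·0.35) / (-0.09)²
  = (3.242)² · (0.2464 + 0.2275) / 0.0081
  = 10.5106 · 0.4739 / 0.0081
  = 614.93
Adjust for 77% response: 614.93 / 0.77 = 798.61.
Round up → n = 799 per group.

n = 799 per group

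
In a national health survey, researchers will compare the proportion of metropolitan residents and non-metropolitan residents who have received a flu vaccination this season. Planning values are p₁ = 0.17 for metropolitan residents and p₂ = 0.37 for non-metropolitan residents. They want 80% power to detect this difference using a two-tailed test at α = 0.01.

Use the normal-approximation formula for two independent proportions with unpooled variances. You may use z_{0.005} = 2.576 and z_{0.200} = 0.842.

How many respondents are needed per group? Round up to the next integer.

n = (z_{α/2} + z_β)² · [p₁(1−p₁) + p₂(1−p₂)] / (p₁ − p₂)²
  = (2.576 + 0.842)² · (0.17·0.83 + 0.37·0.63) / (-0.20)²
  = (3.418)² · (0.1411 + 0.2331) / 0.0400
  = 11.6827 · 0.3742 / 0.0400
  = 109.29
Round up → n = 110 per group.

n = 110 per group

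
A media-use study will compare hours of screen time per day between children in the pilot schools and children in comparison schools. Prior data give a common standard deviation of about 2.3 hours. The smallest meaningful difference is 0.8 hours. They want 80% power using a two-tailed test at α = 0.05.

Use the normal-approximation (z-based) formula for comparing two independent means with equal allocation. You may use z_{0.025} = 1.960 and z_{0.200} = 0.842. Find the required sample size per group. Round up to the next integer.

n = 130 per group

n = (z_{α/2} + z_β)² · (σ₁² + σ₂²) / δ²
  = (1.960 + 0.842)² · (2·2.3² = 10.58) / 0.8²
  = 7.8512 · 10.58 / 0.64
  = 129.79
Round up → n = 130 per group.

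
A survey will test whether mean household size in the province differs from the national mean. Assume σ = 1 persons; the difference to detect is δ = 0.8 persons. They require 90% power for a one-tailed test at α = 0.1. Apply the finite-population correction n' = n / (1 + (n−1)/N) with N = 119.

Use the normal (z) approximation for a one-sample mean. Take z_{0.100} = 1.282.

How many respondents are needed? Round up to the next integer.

n = 10

n = (z_α + z_β)² · σ² / δ²
  = (1.282 + 1.282)² · 1² / 0.8²
  = 6.5741 · 1 / 0.64
  = 10.27
Finite-population correction (N = 119): 10.27 / (1 + (10.27 − 1)/119) = 9.53.
Round up → n = 10.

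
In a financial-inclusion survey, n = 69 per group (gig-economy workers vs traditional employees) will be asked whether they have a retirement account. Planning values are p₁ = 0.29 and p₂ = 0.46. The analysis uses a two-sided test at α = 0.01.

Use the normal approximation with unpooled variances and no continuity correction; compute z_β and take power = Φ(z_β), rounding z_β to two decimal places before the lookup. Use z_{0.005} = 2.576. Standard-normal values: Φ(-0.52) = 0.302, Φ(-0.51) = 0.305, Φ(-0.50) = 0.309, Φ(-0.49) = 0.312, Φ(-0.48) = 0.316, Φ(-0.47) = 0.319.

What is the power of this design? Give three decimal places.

Power ≈ 0.316

z_β = |p₁−p₂|·√(n/[p₁q₁+p₂q₂]) − z_{α/2}
    = 0.17 · √(69/0.4543) − 2.576
    = 0.17 · 12.3240 − 2.576
    = 2.0951 − 2.576 = -0.4809 → -0.48
Power = Φ(-0.48) = 0.316.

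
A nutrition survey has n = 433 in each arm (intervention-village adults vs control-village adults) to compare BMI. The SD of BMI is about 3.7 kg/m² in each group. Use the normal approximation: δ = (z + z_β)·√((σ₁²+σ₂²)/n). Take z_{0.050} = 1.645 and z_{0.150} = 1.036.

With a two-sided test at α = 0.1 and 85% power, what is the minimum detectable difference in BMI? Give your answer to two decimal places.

δ = (z_{α/2} + z_β) · √((σ₁²+σ₂²)/n)
  = (1.645 + 1.036) · √(27.38/433)
  = 2.681 · √0.06323
  = 2.681 · 0.2515
  = 0.6742

Minimum detectable difference ≈ 0.67 kg/m²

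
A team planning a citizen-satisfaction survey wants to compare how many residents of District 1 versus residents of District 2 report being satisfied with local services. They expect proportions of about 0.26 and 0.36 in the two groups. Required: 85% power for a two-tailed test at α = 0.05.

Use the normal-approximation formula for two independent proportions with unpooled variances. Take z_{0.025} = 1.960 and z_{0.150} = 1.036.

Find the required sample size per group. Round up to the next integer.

n = (z_{α/2} + z_β)² · [p₁(1−p₁) + p₂(1−p₂)] / (p₁ − p₂)²
  = (1.960 + 1.036)² · (0.26·0.74 + 0.36·0.64) / (-0.10)²
  = (2.996)² · (0.1924 + 0.2304) / 0.0100
  = 8.9760 · 0.4228 / 0.0100
  = 379.51
Round up → n = 380 per group.

n = 380 per group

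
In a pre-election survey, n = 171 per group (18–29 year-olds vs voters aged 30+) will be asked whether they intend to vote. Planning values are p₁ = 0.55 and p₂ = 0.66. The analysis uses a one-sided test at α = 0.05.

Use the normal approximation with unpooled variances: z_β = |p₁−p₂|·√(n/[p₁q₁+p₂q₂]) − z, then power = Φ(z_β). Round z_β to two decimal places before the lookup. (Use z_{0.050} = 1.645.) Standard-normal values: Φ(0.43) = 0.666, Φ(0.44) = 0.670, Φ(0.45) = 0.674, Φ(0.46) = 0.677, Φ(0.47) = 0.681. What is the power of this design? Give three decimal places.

z_β = |p₁−p₂|·√(n/[p₁q₁+p₂q₂]) − z_α
    = 0.11 · √(171/0.4719) − 1.645
    = 0.11 · 19.0359 − 1.645
    = 2.0939 − 1.645 = 0.4489 → 0.45
Power = Φ(0.45) = 0.674.

Power ≈ 0.674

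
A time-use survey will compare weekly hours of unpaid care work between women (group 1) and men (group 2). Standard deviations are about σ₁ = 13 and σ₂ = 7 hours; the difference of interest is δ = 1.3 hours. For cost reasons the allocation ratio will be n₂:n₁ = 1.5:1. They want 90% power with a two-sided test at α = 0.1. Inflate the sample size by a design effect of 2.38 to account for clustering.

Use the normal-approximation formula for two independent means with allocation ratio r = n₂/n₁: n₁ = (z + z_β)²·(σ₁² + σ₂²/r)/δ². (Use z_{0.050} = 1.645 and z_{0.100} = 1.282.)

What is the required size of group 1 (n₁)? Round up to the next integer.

n₁ = (z_{α/2} + z_β)² · (σ₁² + σ₂²/r) / δ²
   = (1.645 + 1.282)² · (13² + 7²/1.5) / 1.3²
   = 8.5673 · (169 + 32.6667) / 1.69
   = 8.5673 · 201.6667 / 1.69
   = 1022.33
Design effect: 2.38 × 1022.33 = 2433.16.
Round up → n₁ = 2434; n₂ = r·n₁ = 1.5 × 2434 = 3651.

n₁ = 2434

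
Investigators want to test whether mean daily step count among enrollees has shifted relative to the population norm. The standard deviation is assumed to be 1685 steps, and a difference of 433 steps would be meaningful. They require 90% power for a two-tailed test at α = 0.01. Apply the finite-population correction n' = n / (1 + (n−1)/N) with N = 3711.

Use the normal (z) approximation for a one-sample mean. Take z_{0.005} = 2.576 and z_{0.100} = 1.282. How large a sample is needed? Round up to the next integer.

n = (z_{α/2} + z_β)² · σ² / δ²
  = (2.576 + 1.282)² · 1685² / 433²
  = 14.8842 · 2839225 / 187489
  = 225.40
Finite-population correction (N = 3711): 225.40 / (1 + (225.40 − 1)/3711) = 212.54.
Round up → n = 213.

n = 213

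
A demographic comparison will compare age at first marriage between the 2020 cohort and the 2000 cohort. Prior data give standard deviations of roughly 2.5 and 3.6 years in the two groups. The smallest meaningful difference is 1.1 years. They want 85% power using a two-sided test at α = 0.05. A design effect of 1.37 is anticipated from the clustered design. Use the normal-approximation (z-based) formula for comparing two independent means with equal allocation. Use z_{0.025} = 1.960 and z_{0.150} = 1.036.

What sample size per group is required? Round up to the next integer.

n = (z_{α/2} + z_β)² · (σ₁² + σ₂²) / δ²
  = (1.960 + 1.036)² · (2.5² + 3.6² = 19.21) / 1.1²
  = 8.9760 · 19.21 / 1.21
  = 142.50
Design effect: 1.37 × 142.50 = 195.23.
Round up → n = 196 per group.

n = 196 per group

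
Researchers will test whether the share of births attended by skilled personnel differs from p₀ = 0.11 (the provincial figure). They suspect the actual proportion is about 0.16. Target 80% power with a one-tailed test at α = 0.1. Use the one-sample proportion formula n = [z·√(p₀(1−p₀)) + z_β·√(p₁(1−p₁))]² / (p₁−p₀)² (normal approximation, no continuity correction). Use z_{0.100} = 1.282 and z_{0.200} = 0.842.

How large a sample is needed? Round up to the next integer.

n = 202

n = [z_α·√(p₀q₀) + z_β·√(p₁q₁)]² / (p₁ − p₀)²
  = [1.282·√(0.11·0.89) + 0.842·√(0.16·0.84)]² / (0.05)²
  = [1.282·0.3129 + 0.842·0.3666]² / 0.0025
  = [0.7098]² / 0.0025
  = 201.53
Round up → n = 202.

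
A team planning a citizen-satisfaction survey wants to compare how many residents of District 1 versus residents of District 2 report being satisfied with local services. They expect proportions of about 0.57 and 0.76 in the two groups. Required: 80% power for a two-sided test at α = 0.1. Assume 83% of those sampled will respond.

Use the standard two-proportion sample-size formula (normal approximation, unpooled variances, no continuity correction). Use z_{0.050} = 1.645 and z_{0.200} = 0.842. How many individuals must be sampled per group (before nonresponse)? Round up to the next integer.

n = (z_{α/2} + z_β)² · [p₁(1−p₁) + p₂(1−p₂)] / (p₁ − p₂)²
  = (1.645 + 0.842)² · (0.57·0.43 + 0.76·0.24) / (-0.19)²
  = (2.487)² · (0.2451 + 0.1824) / 0.0361
  = 6.1852 · 0.4275 / 0.0361
  = 73.25
Adjust for 83% response: 73.25 / 0.83 = 88.25.
Round up → n = 89 per group.

n = 89 per group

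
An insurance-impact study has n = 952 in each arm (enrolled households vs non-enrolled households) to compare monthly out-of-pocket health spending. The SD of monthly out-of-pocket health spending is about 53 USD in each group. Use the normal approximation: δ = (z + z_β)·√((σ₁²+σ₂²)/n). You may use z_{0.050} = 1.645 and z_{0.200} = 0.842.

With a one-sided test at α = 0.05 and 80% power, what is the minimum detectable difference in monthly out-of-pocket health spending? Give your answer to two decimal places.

δ = (z_α + z_β) · √((σ₁²+σ₂²)/n)
  = (1.645 + 0.842) · √(5618/952)
  = 2.487 · √5.9013
  = 2.487 · 2.4293
  = 6.0415

Minimum detectable difference ≈ 6.04 USD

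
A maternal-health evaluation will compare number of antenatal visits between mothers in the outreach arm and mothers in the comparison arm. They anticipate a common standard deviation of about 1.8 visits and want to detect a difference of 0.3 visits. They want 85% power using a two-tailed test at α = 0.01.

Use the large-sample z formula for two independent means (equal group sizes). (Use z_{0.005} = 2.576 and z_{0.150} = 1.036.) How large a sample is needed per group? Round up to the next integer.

n = (z_{α/2} + z_β)² · (σ₁² + σ₂²) / δ²
  = (2.576 + 1.036)² · (2·1.8² = 6.48) / 0.3²
  = 13.0465 · 6.48 / 0.09
  = 939.35
Round up → n = 940 per group.

n = 940 per group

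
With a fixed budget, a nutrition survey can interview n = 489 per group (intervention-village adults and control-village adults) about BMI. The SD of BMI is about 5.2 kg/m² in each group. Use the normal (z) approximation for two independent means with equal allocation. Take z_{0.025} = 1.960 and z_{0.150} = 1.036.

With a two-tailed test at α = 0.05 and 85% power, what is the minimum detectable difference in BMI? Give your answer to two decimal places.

Minimum detectable difference ≈ 1.00 kg/m²

δ = (z_{α/2} + z_β) · √((σ₁²+σ₂²)/n)
  = (1.960 + 1.036) · √(54.08/489)
  = 2.996 · √0.11059
  = 2.996 · 0.3326
  = 0.9963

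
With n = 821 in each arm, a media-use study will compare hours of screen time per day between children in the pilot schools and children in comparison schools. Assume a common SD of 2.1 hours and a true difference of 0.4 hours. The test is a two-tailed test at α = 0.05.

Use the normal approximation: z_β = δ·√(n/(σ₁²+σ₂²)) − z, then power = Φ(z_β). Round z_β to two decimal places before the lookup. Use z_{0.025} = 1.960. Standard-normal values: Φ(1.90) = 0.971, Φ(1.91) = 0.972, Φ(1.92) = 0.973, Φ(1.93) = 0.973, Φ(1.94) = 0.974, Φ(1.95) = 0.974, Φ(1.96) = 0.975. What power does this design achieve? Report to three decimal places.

Power ≈ 0.971

z_β = δ·√(n/(σ₁²+σ₂²)) − z_{α/2}
    = 0.4 · √(821/8.82) − 1.960
    = 0.4 · 9.64800 − 1.960
    = 3.8592 − 1.960 = 1.8992 → 1.90
Power = Φ(1.90) = 0.971.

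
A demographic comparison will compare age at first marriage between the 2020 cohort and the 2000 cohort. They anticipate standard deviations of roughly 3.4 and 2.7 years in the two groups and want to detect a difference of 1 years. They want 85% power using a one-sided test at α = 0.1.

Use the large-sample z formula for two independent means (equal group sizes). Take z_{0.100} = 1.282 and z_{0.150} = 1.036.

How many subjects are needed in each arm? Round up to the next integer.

n = (z_α + z_β)² · (σ₁² + σ₂²) / δ²
  = (1.282 + 1.036)² · (3.4² + 2.7² = 18.85) / 1²
  = 5.3731 · 18.85 / 1
  = 101.28
Round up → n = 102 per group.

n = 102 per group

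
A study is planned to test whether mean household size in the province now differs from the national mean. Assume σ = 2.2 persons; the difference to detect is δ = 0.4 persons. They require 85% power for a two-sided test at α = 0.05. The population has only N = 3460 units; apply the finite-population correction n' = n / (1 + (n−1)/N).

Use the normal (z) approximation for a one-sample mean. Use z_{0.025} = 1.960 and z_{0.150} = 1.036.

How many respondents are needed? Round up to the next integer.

n = (z_{α/2} + z_β)² · σ² / δ²
  = (1.960 + 1.036)² · 2.2² / 0.4²
  = 8.9760 · 4.84 / 0.16
  = 271.52
Finite-population correction (N = 3460): 271.52 / (1 + (271.52 − 1)/3460) = 251.83.
Round up → n = 252.

n = 252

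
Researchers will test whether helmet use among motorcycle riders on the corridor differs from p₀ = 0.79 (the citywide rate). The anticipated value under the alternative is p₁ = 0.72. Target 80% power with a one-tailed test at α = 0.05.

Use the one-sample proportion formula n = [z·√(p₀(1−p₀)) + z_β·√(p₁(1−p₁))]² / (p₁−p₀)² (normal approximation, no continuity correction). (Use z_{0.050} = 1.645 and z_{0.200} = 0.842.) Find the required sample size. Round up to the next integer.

n = [z_α·√(p₀q₀) + z_β·√(p₁q₁)]² / (p₁ − p₀)²
  = [1.645·√(0.79·0.21) + 0.842·√(0.72·0.28)]² / (-0.07)²
  = [1.645·0.4073 + 0.842·0.4490]² / 0.0049
  = [1.0481]² / 0.0049
  = 224.18
Round up → n = 225.

n = 225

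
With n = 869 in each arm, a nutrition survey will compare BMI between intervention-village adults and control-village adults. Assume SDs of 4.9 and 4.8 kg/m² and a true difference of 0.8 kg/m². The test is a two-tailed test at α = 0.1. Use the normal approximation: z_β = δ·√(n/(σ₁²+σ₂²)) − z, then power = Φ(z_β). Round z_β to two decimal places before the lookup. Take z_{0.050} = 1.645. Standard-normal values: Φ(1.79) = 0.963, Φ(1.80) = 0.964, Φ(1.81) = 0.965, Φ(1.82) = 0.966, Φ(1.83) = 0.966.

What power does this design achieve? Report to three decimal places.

z_β = δ·√(n/(σ₁²+σ₂²)) − z_{α/2}
    = 0.8 · √(869/47.05) − 1.645
    = 0.8 · 4.29764 − 1.645
    = 3.4381 − 1.645 = 1.7931 → 1.79
Power = Φ(1.79) = 0.963.

Power ≈ 0.963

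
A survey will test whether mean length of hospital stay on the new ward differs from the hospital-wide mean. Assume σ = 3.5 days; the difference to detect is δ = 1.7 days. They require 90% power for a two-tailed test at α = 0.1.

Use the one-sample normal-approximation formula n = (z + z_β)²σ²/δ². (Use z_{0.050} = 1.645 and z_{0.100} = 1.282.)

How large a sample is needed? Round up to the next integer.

n = 37

n = (z_{α/2} + z_β)² · σ² / δ²
  = (1.645 + 1.282)² · 3.5² / 1.7²
  = 8.5673 · 12.25 / 2.89
  = 36.31
Round up → n = 37.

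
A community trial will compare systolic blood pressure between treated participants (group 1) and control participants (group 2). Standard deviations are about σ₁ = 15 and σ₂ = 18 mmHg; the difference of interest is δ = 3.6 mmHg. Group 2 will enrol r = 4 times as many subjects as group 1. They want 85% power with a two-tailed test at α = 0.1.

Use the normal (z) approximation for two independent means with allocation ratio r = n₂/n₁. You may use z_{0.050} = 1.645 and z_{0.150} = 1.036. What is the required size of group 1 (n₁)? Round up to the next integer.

n₁ = 170

n₁ = (z_{α/2} + z_β)² · (σ₁² + σ₂²/r) / δ²
   = (1.645 + 1.036)² · (15² + 18²/4) / 3.6²
   = 7.1878 · (225 + 81) / 12.96
   = 7.1878 · 306 / 12.96
   = 169.71
Round up → n₁ = 170; n₂ = r·n₁ = 4 × 170 = 680.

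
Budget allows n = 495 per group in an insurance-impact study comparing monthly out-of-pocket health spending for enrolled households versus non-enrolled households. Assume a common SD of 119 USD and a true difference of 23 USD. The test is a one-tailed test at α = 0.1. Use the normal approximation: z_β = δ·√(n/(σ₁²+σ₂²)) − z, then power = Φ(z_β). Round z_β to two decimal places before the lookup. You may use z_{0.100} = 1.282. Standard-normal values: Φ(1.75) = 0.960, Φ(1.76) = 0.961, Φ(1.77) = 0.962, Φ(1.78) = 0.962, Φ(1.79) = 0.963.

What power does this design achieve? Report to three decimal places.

Power ≈ 0.961

z_β = δ·√(n/(σ₁²+σ₂²)) − z_α
    = 23 · √(495/28322) − 1.282
    = 23 · 0.13220 − 1.282
    = 3.0407 − 1.282 = 1.7587 → 1.76
Power = Φ(1.76) = 0.961.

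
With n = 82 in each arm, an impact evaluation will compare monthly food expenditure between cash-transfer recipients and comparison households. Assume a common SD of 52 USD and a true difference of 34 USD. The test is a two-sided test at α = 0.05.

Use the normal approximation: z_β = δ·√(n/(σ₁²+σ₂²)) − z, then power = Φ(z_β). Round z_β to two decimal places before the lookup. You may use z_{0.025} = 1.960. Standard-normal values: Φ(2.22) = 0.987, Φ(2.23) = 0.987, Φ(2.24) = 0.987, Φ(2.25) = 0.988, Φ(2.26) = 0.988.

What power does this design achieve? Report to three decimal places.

Power ≈ 0.987

z_β = δ·√(n/(σ₁²+σ₂²)) − z_{α/2}
    = 34 · √(82/5408) − 1.960
    = 34 · 0.12314 − 1.960
    = 4.1867 − 1.960 = 2.2267 → 2.23
Power = Φ(2.23) = 0.987.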